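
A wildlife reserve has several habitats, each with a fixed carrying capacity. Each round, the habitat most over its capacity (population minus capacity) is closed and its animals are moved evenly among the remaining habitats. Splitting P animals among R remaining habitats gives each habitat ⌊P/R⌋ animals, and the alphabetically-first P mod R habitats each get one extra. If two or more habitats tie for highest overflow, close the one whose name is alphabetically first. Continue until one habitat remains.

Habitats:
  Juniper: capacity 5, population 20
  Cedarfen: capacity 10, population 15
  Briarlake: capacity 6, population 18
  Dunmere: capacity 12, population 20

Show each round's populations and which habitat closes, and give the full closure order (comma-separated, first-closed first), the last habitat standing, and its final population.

Round 1: Briarlake=18 Cedarfen=15 Dunmere=20 Juniper=20 → close Juniper (overflow 15)
  20÷3 = 6 each, +1 to first 2
Round 2: Briarlake=25 Cedarfen=22 Dunmere=26 → close Briarlake (overflow 19)
  25÷2 = 12 each, +1 to first 1
Round 3: Cedarfen=35 Dunmere=38 → close Dunmere (overflow 26)
  38÷1 = 38 each, +1 to first 0

Closure order: Juniper, Briarlake, Dunmere
Last habitat: Cedarfen with 73 animals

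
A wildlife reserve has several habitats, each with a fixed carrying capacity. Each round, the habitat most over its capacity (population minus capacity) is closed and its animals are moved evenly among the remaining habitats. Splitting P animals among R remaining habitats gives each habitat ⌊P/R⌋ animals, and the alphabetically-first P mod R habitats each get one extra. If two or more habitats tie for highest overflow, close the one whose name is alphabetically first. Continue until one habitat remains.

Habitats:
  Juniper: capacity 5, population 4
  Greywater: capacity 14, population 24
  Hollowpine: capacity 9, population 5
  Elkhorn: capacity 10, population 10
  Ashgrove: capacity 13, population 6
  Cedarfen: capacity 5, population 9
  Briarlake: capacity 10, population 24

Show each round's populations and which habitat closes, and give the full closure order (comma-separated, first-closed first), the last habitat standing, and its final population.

Round 1: Ashgrove=6 Briarlake=24 Cedarfen=9 Elkhorn=10 Greywater=24 Hollowpine=5 Juniper=4 → close Briarlake (overflow 14)
  24÷6 = 4 each, +1 to first 0
Round 2: Ashgrove=10 Cedarfen=13 Elkhorn=14 Greywater=28 Hollowpine=9 Juniper=8 → close Greywater (overflow 14)
  28÷5 = 5 each, +1 to first 3
Round 3: Ashgrove=16 Cedarfen=19 Elkhorn=20 Hollowpine=14 Juniper=13 → close Cedarfen (overflow 14)
  19÷4 = 4 each, +1 to first 3
Round 4: Ashgrove=21 Elkhorn=25 Hollowpine=19 Juniper=17 → close Elkhorn (overflow 15)
  25÷3 = 8 each, +1 to first 1
Round 5: Ashgrove=30 Hollowpine=27 Juniper=25 → close Juniper (overflow 20)
  25÷2 = 12 each, +1 to first 1
Round 6: Ashgrove=43 Hollowpine=39 → close Ashgrove (overflow 30)
  43÷1 = 43 each, +1 to first 0

Closure order: Briarlake, Greywater, Cedarfen, Elkhorn, Juniper, Ashgrove
Last habitat: Hollowpine with 82 animals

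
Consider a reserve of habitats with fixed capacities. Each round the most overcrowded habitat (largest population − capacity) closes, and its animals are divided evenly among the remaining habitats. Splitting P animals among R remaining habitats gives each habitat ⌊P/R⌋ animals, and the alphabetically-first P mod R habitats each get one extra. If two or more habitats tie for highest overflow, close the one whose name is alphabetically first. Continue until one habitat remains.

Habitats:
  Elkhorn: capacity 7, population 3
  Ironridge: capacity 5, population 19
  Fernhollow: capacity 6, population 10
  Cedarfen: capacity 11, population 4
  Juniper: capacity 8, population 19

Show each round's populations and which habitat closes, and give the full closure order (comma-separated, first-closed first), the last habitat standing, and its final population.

Round 1: Cedarfen=4 Elkhorn=3 Fernhollow=10 Ironridge=19 Juniper=19 → close Ironridge (overflow 14)
  19÷4 = 4 each, +1 to first 3
Round 2: Cedarfen=9 Elkhorn=8 Fernhollow=15 Juniper=23 → close Juniper (overflow 15)
  23÷3 = 7 each, +1 to first 2
Round 3: Cedarfen=17 Elkhorn=16 Fernhollow=22 → close Fernhollow (overflow 16)
  22÷2 = 11 each, +1 to first 0
Round 4: Cedarfen=28 Elkhorn=27 → close Elkhorn (overflow 20)
  27÷1 = 27 each, +1 to first 0

Closure order: Ironridge, Juniper, Fernhollow, Elkhorn
Last habitat: Cedarfen with 55 animals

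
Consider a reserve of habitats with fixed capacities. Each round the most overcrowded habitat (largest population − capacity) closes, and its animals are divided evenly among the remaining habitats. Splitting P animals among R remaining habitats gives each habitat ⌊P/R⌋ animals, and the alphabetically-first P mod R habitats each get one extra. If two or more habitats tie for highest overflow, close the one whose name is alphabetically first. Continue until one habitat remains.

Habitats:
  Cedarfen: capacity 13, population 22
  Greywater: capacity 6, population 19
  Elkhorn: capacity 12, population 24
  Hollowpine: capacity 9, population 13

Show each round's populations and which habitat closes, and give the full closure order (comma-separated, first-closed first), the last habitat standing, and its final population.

Round 1: Cedarfen=22 Elkhorn=24 Greywater=19 Hollowpine=13 → close Greywater (overflow 13)
  19÷3 = 6 each, +1 to first 1
Round 2: Cedarfen=29 Elkhorn=30 Hollowpine=19 → close Elkhorn (overflow 18)
  30÷2 = 15 each, +1 to first 0
Round 3: Cedarfen=44 Hollowpine=34 → close Cedarfen (overflow 31)
  44÷1 = 44 each, +1 to first 0

Closure order: Greywater, Elkhorn, Cedarfen
Last habitat: Hollowpine with 78 animals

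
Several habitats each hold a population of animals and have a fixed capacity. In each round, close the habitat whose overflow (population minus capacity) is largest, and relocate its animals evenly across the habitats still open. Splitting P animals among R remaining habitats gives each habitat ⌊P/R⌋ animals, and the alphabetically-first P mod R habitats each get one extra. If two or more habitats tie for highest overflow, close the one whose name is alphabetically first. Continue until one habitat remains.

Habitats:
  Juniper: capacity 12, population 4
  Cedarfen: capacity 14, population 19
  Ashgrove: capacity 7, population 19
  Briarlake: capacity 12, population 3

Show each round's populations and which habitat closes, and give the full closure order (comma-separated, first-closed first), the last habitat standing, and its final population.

Closure order: Ashgrove, Cedarfen, Briarlake
Last habitat: Juniper with 45 animals

Round 1: Ashgrove=19 Briarlake=3 Cedarfen=19 Juniper=4 → close Ashgrove (overflow 12)
  19÷3 = 6 each, +1 to first 1
Round 2: Briarlake=10 Cedarfen=25 Juniper=10 → close Cedarfen (overflow 11)
  25÷2 = 12 each, +1 to first 1
Round 3: Briarlake=23 Juniper=22 → close Briarlake (overflow 11)
  23÷1 = 23 each, +1 to first 0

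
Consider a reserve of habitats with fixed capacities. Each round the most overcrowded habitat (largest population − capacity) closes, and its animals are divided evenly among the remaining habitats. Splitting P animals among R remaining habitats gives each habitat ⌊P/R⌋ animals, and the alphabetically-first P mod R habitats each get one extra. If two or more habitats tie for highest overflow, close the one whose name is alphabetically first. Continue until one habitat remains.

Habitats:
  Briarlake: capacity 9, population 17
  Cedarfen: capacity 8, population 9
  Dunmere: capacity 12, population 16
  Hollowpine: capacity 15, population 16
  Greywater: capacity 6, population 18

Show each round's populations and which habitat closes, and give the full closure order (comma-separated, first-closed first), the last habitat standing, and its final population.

Round 1: Briarlake=17 Cedarfen=9 Dunmere=16 Greywater=18 Hollowpine=16 → close Greywater (overflow 12)
  18÷4 = 4 each, +1 to first 2
Round 2: Briarlake=22 Cedarfen=14 Dunmere=20 Hollowpine=20 → close Briarlake (overflow 13)
  22÷3 = 7 each, +1 to first 1
Round 3: Cedarfen=22 Dunmere=27 Hollowpine=27 → close Dunmere (overflow 15)
  27÷2 = 13 each, +1 to first 1
Round 4: Cedarfen=36 Hollowpine=40 → close Cedarfen (overflow 28)
  36÷1 = 36 each, +1 to first 0

Closure order: Greywater, Briarlake, Dunmere, Cedarfen
Last habitat: Hollowpine with 76 animals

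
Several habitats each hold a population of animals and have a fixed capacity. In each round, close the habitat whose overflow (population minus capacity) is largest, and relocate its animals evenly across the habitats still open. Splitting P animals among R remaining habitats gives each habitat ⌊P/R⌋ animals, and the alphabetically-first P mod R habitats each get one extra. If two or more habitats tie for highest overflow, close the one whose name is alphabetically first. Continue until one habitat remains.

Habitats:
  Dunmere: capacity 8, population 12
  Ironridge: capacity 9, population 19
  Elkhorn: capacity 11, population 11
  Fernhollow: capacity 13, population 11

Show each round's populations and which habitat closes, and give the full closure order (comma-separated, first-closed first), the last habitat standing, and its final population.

Round 1: Dunmere=12 Elkhorn=11 Fernhollow=11 Ironridge=19 → close Ironridge (overflow 10)
  19÷3 = 6 each, +1 to first 1
Round 2: Dunmere=19 Elkhorn=17 Fernhollow=17 → close Dunmere (overflow 11)
  19÷2 = 9 each, +1 to first 1
Round 3: Elkhorn=27 Fernhollow=26 → close Elkhorn (overflow 16)
  27÷1 = 27 each, +1 to first 0

Closure order: Ironridge, Dunmere, Elkhorn
Last habitat: Fernhollow with 53 animals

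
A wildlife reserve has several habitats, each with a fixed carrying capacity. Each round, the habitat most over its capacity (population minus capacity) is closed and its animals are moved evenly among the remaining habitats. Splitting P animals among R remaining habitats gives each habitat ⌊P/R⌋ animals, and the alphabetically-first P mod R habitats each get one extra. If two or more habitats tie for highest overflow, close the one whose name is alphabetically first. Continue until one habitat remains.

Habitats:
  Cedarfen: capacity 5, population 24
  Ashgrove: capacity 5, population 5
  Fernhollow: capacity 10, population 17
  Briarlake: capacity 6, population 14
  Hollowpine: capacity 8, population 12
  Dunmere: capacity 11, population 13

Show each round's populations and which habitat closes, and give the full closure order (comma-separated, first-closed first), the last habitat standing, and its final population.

Round 1: Ashgrove=5 Briarlake=14 Cedarfen=24 Dunmere=13 Fernhollow=17 Hollowpine=12 → close Cedarfen (overflow 19)
  24÷5 = 4 each, +1 to first 4
Round 2: Ashgrove=10 Briarlake=19 Dunmere=18 Fernhollow=22 Hollowpine=16 → close Briarlake (overflow 13)
  19÷4 = 4 each, +1 to first 3
Round 3: Ashgrove=15 Dunmere=23 Fernhollow=27 Hollowpine=20 → close Fernhollow (overflow 17)
  27÷3 = 9 each, +1 to first 0
Round 4: Ashgrove=24 Dunmere=32 Hollowpine=29 → close Dunmere (overflow 21)
  32÷2 = 16 each, +1 to first 0
Round 5: Ashgrove=40 Hollowpine=45 → close Hollowpine (overflow 37)
  45÷1 = 45 each, +1 to first 0

Closure order: Cedarfen, Briarlake, Fernhollow, Dunmere, Hollowpine
Last habitat: Ashgrove with 85 animals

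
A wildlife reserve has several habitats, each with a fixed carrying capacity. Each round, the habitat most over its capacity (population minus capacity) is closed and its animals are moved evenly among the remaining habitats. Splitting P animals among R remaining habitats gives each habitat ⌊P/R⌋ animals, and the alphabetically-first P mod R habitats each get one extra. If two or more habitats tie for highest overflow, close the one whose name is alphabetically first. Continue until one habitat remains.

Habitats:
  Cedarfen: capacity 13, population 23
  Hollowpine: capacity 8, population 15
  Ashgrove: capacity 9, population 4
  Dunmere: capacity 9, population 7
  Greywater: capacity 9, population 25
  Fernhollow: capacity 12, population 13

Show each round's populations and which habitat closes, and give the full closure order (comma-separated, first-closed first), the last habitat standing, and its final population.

Closure order: Greywater, Cedarfen, Hollowpine, Fernhollow, Dunmere
Last habitat: Ashgrove with 87 animals

Round 1: Ashgrove=4 Cedarfen=23 Dunmere=7 Fernhollow=13 Greywater=25 Hollowpine=15 → close Greywater (overflow 16)
  25÷5 = 5 each, +1 to first 0
Round 2: Ashgrove=9 Cedarfen=28 Dunmere=12 Fernhollow=18 Hollowpine=20 → close Cedarfen (overflow 15)
  28÷4 = 7 each, +1 to first 0
Round 3: Ashgrove=16 Dunmere=19 Fernhollow=25 Hollowpine=27 → close Hollowpine (overflow 19)
  27÷3 = 9 each, +1 to first 0
Round 4: Ashgrove=25 Dunmere=28 Fernhollow=34 → close Fernhollow (overflow 22)
  34÷2 = 17 each, +1 to first 0
Round 5: Ashgrove=42 Dunmere=45 → close Dunmere (overflow 36)
  45÷1 = 45 each, +1 to first 0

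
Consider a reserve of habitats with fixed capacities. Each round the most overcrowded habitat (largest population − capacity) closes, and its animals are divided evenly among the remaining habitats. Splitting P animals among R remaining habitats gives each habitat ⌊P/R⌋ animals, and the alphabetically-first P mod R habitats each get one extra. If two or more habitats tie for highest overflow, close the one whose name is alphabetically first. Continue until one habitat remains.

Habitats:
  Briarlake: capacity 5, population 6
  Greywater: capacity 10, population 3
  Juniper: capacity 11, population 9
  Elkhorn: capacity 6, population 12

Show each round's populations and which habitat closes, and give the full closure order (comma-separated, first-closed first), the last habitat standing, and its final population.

Closure order: Elkhorn, Briarlake, Juniper
Last habitat: Greywater with 30 animals

Round 1: Briarlake=6 Elkhorn=12 Greywater=3 Juniper=9 → close Elkhorn (overflow 6)
  12÷3 = 4 each, +1 to first 0
Round 2: Briarlake=10 Greywater=7 Juniper=13 → close Briarlake (overflow 5)
  10÷2 = 5 each, +1 to first 0
Round 3: Greywater=12 Juniper=18 → close Juniper (overflow 7)
  18÷1 = 18 each, +1 to first 0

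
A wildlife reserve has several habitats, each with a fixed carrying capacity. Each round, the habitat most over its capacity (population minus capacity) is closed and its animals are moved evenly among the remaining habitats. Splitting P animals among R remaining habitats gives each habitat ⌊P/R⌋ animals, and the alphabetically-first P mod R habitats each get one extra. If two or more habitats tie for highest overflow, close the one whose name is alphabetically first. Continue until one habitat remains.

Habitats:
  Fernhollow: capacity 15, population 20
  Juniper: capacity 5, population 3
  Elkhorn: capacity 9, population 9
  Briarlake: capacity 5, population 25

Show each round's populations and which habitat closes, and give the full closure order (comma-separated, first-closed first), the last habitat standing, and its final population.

Closure order: Briarlake, Fernhollow, Elkhorn
Last habitat: Juniper with 57 animals

Round 1: Briarlake=25 Elkhorn=9 Fernhollow=20 Juniper=3 → close Briarlake (overflow 20)
  25÷3 = 8 each, +1 to first 1
Round 2: Elkhorn=18 Fernhollow=28 Juniper=11 → close Fernhollow (overflow 13)
  28÷2 = 14 each, +1 to first 0
Round 3: Elkhorn=32 Juniper=25 → close Elkhorn (overflow 23)
  32÷1 = 32 each, +1 to first 0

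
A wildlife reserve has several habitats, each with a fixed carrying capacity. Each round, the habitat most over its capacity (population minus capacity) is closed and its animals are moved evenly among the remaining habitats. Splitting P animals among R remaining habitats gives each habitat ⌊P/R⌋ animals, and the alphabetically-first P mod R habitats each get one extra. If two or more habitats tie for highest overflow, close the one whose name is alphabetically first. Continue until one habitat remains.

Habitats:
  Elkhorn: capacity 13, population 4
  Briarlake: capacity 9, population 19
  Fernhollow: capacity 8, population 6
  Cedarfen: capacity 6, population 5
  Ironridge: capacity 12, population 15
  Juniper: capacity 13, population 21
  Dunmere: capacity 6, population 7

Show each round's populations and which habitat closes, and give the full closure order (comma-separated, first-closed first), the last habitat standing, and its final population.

Closure order: Briarlake, Juniper, Ironridge, Dunmere, Cedarfen, Fernhollow
Last habitat: Elkhorn with 77 animals

Round 1: Briarlake=19 Cedarfen=5 Dunmere=7 Elkhorn=4 Fernhollow=6 Ironridge=15 Juniper=21 → close Briarlake (overflow 10)
  19÷6 = 3 each, +1 to first 1
Round 2: Cedarfen=9 Dunmere=10 Elkhorn=7 Fernhollow=9 Ironridge=18 Juniper=24 → close Juniper (overflow 11)
  24÷5 = 4 each, +1 to first 4
Round 3: Cedarfen=14 Dunmere=15 Elkhorn=12 Fernhollow=14 Ironridge=22 → close Ironridge (overflow 10)
  22÷4 = 5 each, +1 to first 2
Round 4: Cedarfen=20 Dunmere=21 Elkhorn=17 Fernhollow=19 → close Dunmere (overflow 15)
  21÷3 = 7 each, +1 to first 0
Round 5: Cedarfen=27 Elkhorn=24 Fernhollow=26 → close Cedarfen (overflow 21)
  27÷2 = 13 each, +1 to first 1
Round 6: Elkhorn=38 Fernhollow=39 → close Fernhollow (overflow 31)
  39÷1 = 39 each, +1 to first 0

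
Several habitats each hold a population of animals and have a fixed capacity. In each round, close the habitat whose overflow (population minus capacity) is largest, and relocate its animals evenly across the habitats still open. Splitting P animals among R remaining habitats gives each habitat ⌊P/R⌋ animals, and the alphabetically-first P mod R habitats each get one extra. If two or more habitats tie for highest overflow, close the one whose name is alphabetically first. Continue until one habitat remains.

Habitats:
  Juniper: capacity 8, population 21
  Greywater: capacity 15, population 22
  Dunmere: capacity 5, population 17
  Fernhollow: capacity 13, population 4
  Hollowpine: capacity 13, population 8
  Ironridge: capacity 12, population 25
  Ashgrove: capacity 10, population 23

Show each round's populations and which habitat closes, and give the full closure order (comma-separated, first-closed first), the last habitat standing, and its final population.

Closure order: Ashgrove, Ironridge, Dunmere, Juniper, Greywater, Hollowpine
Last habitat: Fernhollow with 120 animals

Round 1: Ashgrove=23 Dunmere=17 Fernhollow=4 Greywater=22 Hollowpine=8 Ironridge=25 Juniper=21 → close Ashgrove (overflow 13)
  23÷6 = 3 each, +1 to first 5
Round 2: Dunmere=21 Fernhollow=8 Greywater=26 Hollowpine=12 Ironridge=29 Juniper=24 → close Ironridge (overflow 17)
  29÷5 = 5 each, +1 to first 4
Round 3: Dunmere=27 Fernhollow=14 Greywater=32 Hollowpine=18 Juniper=29 → close Dunmere (overflow 22)
  27÷4 = 6 each, +1 to first 3
Round 4: Fernhollow=21 Greywater=39 Hollowpine=25 Juniper=35 → close Juniper (overflow 27)
  35÷3 = 11 each, +1 to first 2
Round 5: Fernhollow=33 Greywater=51 Hollowpine=36 → close Greywater (overflow 36)
  51÷2 = 25 each, +1 to first 1
Round 6: Fernhollow=59 Hollowpine=61 → close Hollowpine (overflow 48)
  61÷1 = 61 each, +1 to first 0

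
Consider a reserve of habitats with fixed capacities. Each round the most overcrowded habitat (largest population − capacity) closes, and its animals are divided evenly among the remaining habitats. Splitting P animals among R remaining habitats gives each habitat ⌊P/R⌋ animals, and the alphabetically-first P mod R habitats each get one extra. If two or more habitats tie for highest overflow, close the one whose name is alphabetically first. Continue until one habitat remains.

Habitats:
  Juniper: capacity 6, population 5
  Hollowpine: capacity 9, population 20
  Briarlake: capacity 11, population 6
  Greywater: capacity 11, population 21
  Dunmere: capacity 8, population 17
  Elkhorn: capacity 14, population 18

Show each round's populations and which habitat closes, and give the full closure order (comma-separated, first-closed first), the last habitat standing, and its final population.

Round 1: Briarlake=6 Dunmere=17 Elkhorn=18 Greywater=21 Hollowpine=20 Juniper=5 → close Hollowpine (overflow 11)
  20÷5 = 4 each, +1 to first 0
Round 2: Briarlake=10 Dunmere=21 Elkhorn=22 Greywater=25 Juniper=9 → close Greywater (overflow 14)
  25÷4 = 6 each, +1 to first 1
Round 3: Briarlake=17 Dunmere=27 Elkhorn=28 Juniper=15 → close Dunmere (overflow 19)
  27÷3 = 9 each, +1 to first 0
Round 4: Briarlake=26 Elkhorn=37 Juniper=24 → close Elkhorn (overflow 23)
  37÷2 = 18 each, +1 to first 1
Round 5: Briarlake=45 Juniper=42 → close Juniper (overflow 36)
  42÷1 = 42 each, +1 to first 0

Closure order: Hollowpine, Greywater, Dunmere, Elkhorn, Juniper
Last habitat: Briarlake with 87 animals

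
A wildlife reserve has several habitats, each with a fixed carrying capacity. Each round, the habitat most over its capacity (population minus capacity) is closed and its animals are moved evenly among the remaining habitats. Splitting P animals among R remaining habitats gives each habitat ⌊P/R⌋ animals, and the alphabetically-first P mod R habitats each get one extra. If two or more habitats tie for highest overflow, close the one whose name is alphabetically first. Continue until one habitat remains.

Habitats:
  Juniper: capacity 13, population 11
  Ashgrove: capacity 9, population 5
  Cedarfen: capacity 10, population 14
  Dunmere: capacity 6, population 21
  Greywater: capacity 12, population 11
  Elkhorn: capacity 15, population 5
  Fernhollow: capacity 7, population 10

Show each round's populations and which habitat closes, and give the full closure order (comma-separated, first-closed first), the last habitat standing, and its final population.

Round 1: Ashgrove=5 Cedarfen=14 Dunmere=21 Elkhorn=5 Fernhollow=10 Greywater=11 Juniper=11 → close Dunmere (overflow 15)
  21÷6 = 3 each, +1 to first 3
Round 2: Ashgrove=9 Cedarfen=18 Elkhorn=9 Fernhollow=13 Greywater=14 Juniper=14 → close Cedarfen (overflow 8)
  18÷5 = 3 each, +1 to first 3
Round 3: Ashgrove=13 Elkhorn=13 Fernhollow=17 Greywater=17 Juniper=17 → close Fernhollow (overflow 10)
  17÷4 = 4 each, +1 to first 1
Round 4: Ashgrove=18 Elkhorn=17 Greywater=21 Juniper=21 → close Ashgrove (overflow 9)
  18÷3 = 6 each, +1 to first 0
Round 5: Elkhorn=23 Greywater=27 Juniper=27 → close Greywater (overflow 15)
  27÷2 = 13 each, +1 to first 1
Round 6: Elkhorn=37 Juniper=40 → close Juniper (overflow 27)
  40÷1 = 40 each, +1 to first 0

Closure order: Dunmere, Cedarfen, Fernhollow, Ashgrove, Greywater, Juniper
Last habitat: Elkhorn with 77 animals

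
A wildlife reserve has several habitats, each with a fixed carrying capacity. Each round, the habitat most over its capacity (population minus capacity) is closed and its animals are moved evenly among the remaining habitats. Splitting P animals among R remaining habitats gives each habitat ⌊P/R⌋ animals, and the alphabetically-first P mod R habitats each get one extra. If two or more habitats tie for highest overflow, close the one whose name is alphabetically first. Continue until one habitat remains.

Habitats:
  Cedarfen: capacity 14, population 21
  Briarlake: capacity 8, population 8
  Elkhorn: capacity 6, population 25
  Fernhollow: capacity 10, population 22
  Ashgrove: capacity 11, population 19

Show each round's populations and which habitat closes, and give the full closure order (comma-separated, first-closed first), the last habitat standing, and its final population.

Closure order: Elkhorn, Fernhollow, Ashgrove, Cedarfen
Last habitat: Briarlake with 95 animals

Round 1: Ashgrove=19 Briarlake=8 Cedarfen=21 Elkhorn=25 Fernhollow=22 → close Elkhorn (overflow 19)
  25÷4 = 6 each, +1 to first 1
Round 2: Ashgrove=26 Briarlake=14 Cedarfen=27 Fernhollow=28 → close Fernhollow (overflow 18)
  28÷3 = 9 each, +1 to first 1
Round 3: Ashgrove=36 Briarlake=23 Cedarfen=36 → close Ashgrove (overflow 25)
  36÷2 = 18 each, +1 to first 0
Round 4: Briarlake=41 Cedarfen=54 → close Cedarfen (overflow 40)
  54÷1 = 54 each, +1 to first 0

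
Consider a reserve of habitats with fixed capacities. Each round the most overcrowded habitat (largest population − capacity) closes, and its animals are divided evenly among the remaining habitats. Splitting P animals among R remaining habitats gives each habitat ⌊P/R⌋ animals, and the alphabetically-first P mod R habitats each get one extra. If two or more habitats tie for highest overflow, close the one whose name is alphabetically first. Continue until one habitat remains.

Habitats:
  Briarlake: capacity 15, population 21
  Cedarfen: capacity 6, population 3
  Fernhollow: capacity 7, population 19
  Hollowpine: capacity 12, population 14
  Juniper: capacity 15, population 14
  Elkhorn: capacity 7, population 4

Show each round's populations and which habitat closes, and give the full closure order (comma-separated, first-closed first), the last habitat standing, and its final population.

Round 1: Briarlake=21 Cedarfen=3 Elkhorn=4 Fernhollow=19 Hollowpine=14 Juniper=14 → close Fernhollow (overflow 12)
  19÷5 = 3 each, +1 to first 4
Round 2: Briarlake=25 Cedarfen=7 Elkhorn=8 Hollowpine=18 Juniper=17 → close Briarlake (overflow 10)
  25÷4 = 6 each, +1 to first 1
Round 3: Cedarfen=14 Elkhorn=14 Hollowpine=24 Juniper=23 → close Hollowpine (overflow 12)
  24÷3 = 8 each, +1 to first 0
Round 4: Cedarfen=22 Elkhorn=22 Juniper=31 → close Cedarfen (overflow 16)
  22÷2 = 11 each, +1 to first 0
Round 5: Elkhorn=33 Juniper=42 → close Juniper (overflow 27)
  42÷1 = 42 each, +1 to first 0

Closure order: Fernhollow, Briarlake, Hollowpine, Cedarfen, Juniper
Last habitat: Elkhorn with 75 animals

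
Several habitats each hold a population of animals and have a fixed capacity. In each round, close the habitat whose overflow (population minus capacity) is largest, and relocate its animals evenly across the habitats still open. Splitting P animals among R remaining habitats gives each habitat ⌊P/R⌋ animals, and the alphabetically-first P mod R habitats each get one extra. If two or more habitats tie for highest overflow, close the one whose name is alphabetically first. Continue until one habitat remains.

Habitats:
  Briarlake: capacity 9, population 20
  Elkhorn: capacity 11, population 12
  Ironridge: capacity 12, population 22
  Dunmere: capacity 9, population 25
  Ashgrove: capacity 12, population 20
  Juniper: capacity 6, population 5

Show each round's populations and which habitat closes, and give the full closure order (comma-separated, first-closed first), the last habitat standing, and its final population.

Round 1: Ashgrove=20 Briarlake=20 Dunmere=25 Elkhorn=12 Ironridge=22 Juniper=5 → close Dunmere (overflow 16)
  25÷5 = 5 each, +1 to first 0
Round 2: Ashgrove=25 Briarlake=25 Elkhorn=17 Ironridge=27 Juniper=10 → close Briarlake (overflow 16)
  25÷4 = 6 each, +1 to first 1
Round 3: Ashgrove=32 Elkhorn=23 Ironridge=33 Juniper=16 → close Ironridge (overflow 21)
  33÷3 = 11 each, +1 to first 0
Round 4: Ashgrove=43 Elkhorn=34 Juniper=27 → close Ashgrove (overflow 31)
  43÷2 = 21 each, +1 to first 1
Round 5: Elkhorn=56 Juniper=48 → close Elkhorn (overflow 45)
  56÷1 = 56 each, +1 to first 0

Closure order: Dunmere, Briarlake, Ironridge, Ashgrove, Elkhorn
Last habitat: Juniper with 104 animals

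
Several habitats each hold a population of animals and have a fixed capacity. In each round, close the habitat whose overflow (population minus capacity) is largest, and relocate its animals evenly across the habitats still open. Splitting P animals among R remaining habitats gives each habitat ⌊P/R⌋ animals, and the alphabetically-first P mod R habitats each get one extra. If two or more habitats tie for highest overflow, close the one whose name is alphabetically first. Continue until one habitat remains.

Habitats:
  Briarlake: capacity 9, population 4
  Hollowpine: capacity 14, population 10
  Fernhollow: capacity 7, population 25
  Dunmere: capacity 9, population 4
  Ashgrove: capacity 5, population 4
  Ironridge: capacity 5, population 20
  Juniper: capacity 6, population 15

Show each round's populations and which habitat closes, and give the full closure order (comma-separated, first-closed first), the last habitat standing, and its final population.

Round 1: Ashgrove=4 Briarlake=4 Dunmere=4 Fernhollow=25 Hollowpine=10 Ironridge=20 Juniper=15 → close Fernhollow (overflow 18)
  25÷6 = 4 each, +1 to first 1
Round 2: Ashgrove=9 Briarlake=8 Dunmere=8 Hollowpine=14 Ironridge=24 Juniper=19 → close Ironridge (overflow 19)
  24÷5 = 4 each, +1 to first 4
Round 3: Ashgrove=14 Briarlake=13 Dunmere=13 Hollowpine=19 Juniper=23 → close Juniper (overflow 17)
  23÷4 = 5 each, +1 to first 3
Round 4: Ashgrove=20 Briarlake=19 Dunmere=19 Hollowpine=24 → close Ashgrove (overflow 15)
  20÷3 = 6 each, +1 to first 2
Round 5: Briarlake=26 Dunmere=26 Hollowpine=30 → close Briarlake (overflow 17)
  26÷2 = 13 each, +1 to first 0
Round 6: Dunmere=39 Hollowpine=43 → close Dunmere (overflow 30)
  39÷1 = 39 each, +1 to first 0

Closure order: Fernhollow, Ironridge, Juniper, Ashgrove, Briarlake, Dunmere
Last habitat: Hollowpine with 82 animals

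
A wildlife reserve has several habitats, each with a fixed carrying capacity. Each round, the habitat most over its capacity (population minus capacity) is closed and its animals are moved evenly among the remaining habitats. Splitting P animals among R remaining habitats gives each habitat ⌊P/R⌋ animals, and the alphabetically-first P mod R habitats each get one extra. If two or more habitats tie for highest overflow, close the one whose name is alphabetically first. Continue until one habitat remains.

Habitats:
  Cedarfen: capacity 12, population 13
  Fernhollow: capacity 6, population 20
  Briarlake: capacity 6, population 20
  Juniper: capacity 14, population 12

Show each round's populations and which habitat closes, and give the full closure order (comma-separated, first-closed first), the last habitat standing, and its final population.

Round 1: Briarlake=20 Cedarfen=13 Fernhollow=20 Juniper=12 → close Briarlake (overflow 14)
  20÷3 = 6 each, +1 to first 2
Round 2: Cedarfen=20 Fernhollow=27 Juniper=18 → close Fernhollow (overflow 21)
  27÷2 = 13 each, +1 to first 1
Round 3: Cedarfen=34 Juniper=31 → close Cedarfen (overflow 22)
  34÷1 = 34 each, +1 to first 0

Closure order: Briarlake, Fernhollow, Cedarfen
Last habitat: Juniper with 65 animals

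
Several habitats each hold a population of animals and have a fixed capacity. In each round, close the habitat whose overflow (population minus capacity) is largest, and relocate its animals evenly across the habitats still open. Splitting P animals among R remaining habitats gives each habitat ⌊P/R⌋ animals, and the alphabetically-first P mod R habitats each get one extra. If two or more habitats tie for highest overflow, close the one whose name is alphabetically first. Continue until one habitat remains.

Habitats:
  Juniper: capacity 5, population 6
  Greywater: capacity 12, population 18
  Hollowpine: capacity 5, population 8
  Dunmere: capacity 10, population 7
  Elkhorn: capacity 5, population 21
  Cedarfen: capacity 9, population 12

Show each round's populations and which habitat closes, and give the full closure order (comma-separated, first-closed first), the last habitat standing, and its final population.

Closure order: Elkhorn, Greywater, Cedarfen, Hollowpine, Juniper
Last habitat: Dunmere with 72 animals

Round 1: Cedarfen=12 Dunmere=7 Elkhorn=21 Greywater=18 Hollowpine=8 Juniper=6 → close Elkhorn (overflow 16)
  21÷5 = 4 each, +1 to first 1
Round 2: Cedarfen=17 Dunmere=11 Greywater=22 Hollowpine=12 Juniper=10 → close Greywater (overflow 10)
  22÷4 = 5 each, +1 to first 2
Round 3: Cedarfen=23 Dunmere=17 Hollowpine=17 Juniper=15 → close Cedarfen (overflow 14)
  23÷3 = 7 each, +1 to first 2
Round 4: Dunmere=25 Hollowpine=25 Juniper=22 → close Hollowpine (overflow 20)
  25÷2 = 12 each, +1 to first 1
Round 5: Dunmere=38 Juniper=34 → close Juniper (overflow 29)
  34÷1 = 34 each, +1 to first 0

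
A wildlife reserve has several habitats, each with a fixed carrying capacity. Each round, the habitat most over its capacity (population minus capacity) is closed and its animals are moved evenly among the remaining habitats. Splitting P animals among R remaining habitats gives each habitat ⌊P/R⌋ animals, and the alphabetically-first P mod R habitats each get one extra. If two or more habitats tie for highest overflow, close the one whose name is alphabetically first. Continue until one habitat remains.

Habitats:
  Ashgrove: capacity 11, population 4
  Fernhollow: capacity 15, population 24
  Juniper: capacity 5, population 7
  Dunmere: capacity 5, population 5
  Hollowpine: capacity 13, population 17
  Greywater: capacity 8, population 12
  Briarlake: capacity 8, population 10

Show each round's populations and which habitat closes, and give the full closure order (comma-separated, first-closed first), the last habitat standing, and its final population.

Closure order: Fernhollow, Greywater, Hollowpine, Briarlake, Juniper, Dunmere
Last habitat: Ashgrove with 79 animals

Round 1: Ashgrove=4 Briarlake=10 Dunmere=5 Fernhollow=24 Greywater=12 Hollowpine=17 Juniper=7 → close Fernhollow (overflow 9)
  24÷6 = 4 each, +1 to first 0
Round 2: Ashgrove=8 Briarlake=14 Dunmere=9 Greywater=16 Hollowpine=21 Juniper=11 → close Greywater (overflow 8)
  16÷5 = 3 each, +1 to first 1
Round 3: Ashgrove=12 Briarlake=17 Dunmere=12 Hollowpine=24 Juniper=14 → close Hollowpine (overflow 11)
  24÷4 = 6 each, +1 to first 0
Round 4: Ashgrove=18 Briarlake=23 Dunmere=18 Juniper=20 → close Briarlake (overflow 15)
  23÷3 = 7 each, +1 to first 2
Round 5: Ashgrove=26 Dunmere=26 Juniper=27 → close Juniper (overflow 22)
  27÷2 = 13 each, +1 to first 1
Round 6: Ashgrove=40 Dunmere=39 → close Dunmere (overflow 34)
  39÷1 = 39 each, +1 to first 0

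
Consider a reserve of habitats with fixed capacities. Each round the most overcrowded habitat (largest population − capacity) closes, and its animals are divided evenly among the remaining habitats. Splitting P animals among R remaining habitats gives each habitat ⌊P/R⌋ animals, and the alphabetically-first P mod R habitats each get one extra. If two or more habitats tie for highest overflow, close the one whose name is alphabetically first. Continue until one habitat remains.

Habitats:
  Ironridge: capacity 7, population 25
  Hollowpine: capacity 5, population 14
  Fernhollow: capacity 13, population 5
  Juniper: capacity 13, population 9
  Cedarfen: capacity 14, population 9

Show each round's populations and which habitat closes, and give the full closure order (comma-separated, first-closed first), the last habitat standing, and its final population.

Closure order: Ironridge, Hollowpine, Cedarfen, Juniper
Last habitat: Fernhollow with 62 animals

Round 1: Cedarfen=9 Fernhollow=5 Hollowpine=14 Ironridge=25 Juniper=9 → close Ironridge (overflow 18)
  25÷4 = 6 each, +1 to first 1
Round 2: Cedarfen=16 Fernhollow=11 Hollowpine=20 Juniper=15 → close Hollowpine (overflow 15)
  20÷3 = 6 each, +1 to first 2
Round 3: Cedarfen=23 Fernhollow=18 Juniper=21 → close Cedarfen (overflow 9)
  23÷2 = 11 each, +1 to first 1
Round 4: Fernhollow=30 Juniper=32 → close Juniper (overflow 19)
  32÷1 = 32 each, +1 to first 0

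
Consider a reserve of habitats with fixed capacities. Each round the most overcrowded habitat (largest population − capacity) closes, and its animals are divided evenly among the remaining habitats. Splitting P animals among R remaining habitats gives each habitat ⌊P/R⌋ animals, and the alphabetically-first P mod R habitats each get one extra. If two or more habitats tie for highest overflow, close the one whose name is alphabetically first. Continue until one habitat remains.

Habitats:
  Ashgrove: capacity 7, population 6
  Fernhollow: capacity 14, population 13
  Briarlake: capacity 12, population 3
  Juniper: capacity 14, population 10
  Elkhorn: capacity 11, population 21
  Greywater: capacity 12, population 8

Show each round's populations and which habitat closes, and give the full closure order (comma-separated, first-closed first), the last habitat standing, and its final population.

Closure order: Elkhorn, Ashgrove, Fernhollow, Greywater, Juniper
Last habitat: Briarlake with 61 animals

Round 1: Ashgrove=6 Briarlake=3 Elkhorn=21 Fernhollow=13 Greywater=8 Juniper=10 → close Elkhorn (overflow 10)
  21÷5 = 4 each, +1 to first 1
Round 2: Ashgrove=11 Briarlake=7 Fernhollow=17 Greywater=12 Juniper=14 → close Ashgrove (overflow 4)
  11÷4 = 2 each, +1 to first 3
Round 3: Briarlake=10 Fernhollow=20 Greywater=15 Juniper=16 → close Fernhollow (overflow 6)
  20÷3 = 6 each, +1 to first 2
Round 4: Briarlake=17 Greywater=22 Juniper=22 → close Greywater (overflow 10)
  22÷2 = 11 each, +1 to first 0
Round 5: Briarlake=28 Juniper=33 → close Juniper (overflow 19)
  33÷1 = 33 each, +1 to first 0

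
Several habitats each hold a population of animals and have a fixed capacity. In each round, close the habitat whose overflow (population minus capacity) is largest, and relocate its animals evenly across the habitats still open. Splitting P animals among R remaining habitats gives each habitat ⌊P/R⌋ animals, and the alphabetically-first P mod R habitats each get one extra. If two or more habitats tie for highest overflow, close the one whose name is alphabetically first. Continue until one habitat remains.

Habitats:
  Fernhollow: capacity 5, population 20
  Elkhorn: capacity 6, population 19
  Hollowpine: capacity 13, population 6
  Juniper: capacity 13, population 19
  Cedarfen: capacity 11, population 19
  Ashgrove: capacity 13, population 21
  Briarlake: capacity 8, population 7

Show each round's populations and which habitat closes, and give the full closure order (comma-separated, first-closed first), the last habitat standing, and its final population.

Closure order: Fernhollow, Elkhorn, Ashgrove, Cedarfen, Juniper, Briarlake
Last habitat: Hollowpine with 111 animals

Round 1: Ashgrove=21 Briarlake=7 Cedarfen=19 Elkhorn=19 Fernhollow=20 Hollowpine=6 Juniper=19 → close Fernhollow (overflow 15)
  20÷6 = 3 each, +1 to first 2
Round 2: Ashgrove=25 Briarlake=11 Cedarfen=22 Elkhorn=22 Hollowpine=9 Juniper=22 → close Elkhorn (overflow 16)
  22÷5 = 4 each, +1 to first 2
Round 3: Ashgrove=30 Briarlake=16 Cedarfen=26 Hollowpine=13 Juniper=26 → close Ashgrove (overflow 17)
  30÷4 = 7 each, +1 to first 2
Round 4: Briarlake=24 Cedarfen=34 Hollowpine=20 Juniper=33 → close Cedarfen (overflow 23)
  34÷3 = 11 each, +1 to first 1
Round 5: Briarlake=36 Hollowpine=31 Juniper=44 → close Juniper (overflow 31)
  44÷2 = 22 each, +1 to first 0
Round 6: Briarlake=58 Hollowpine=53 → close Briarlake (overflow 50)
  58÷1 = 58 each, +1 to first 0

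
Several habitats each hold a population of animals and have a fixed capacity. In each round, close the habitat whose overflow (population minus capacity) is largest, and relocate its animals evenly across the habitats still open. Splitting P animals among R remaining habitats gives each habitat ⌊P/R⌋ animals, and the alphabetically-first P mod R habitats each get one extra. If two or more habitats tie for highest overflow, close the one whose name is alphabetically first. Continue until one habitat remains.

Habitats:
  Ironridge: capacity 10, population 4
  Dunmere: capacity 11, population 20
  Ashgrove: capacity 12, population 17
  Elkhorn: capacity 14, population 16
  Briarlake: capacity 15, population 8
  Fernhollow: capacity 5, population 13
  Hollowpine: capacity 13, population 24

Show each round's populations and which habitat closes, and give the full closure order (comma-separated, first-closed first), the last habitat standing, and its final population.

Closure order: Hollowpine, Dunmere, Fernhollow, Ashgrove, Elkhorn, Briarlake
Last habitat: Ironridge with 102 animals

Round 1: Ashgrove=17 Briarlake=8 Dunmere=20 Elkhorn=16 Fernhollow=13 Hollowpine=24 Ironridge=4 → close Hollowpine (overflow 11)
  24÷6 = 4 each, +1 to first 0
Round 2: Ashgrove=21 Briarlake=12 Dunmere=24 Elkhorn=20 Fernhollow=17 Ironridge=8 → close Dunmere (overflow 13)
  24÷5 = 4 each, +1 to first 4
Round 3: Ashgrove=26 Briarlake=17 Elkhorn=25 Fernhollow=22 Ironridge=12 → close Fernhollow (overflow 17)
  22÷4 = 5 each, +1 to first 2
Round 4: Ashgrove=32 Briarlake=23 Elkhorn=30 Ironridge=17 → close Ashgrove (overflow 20)
  32÷3 = 10 each, +1 to first 2
Round 5: Briarlake=34 Elkhorn=41 Ironridge=27 → close Elkhorn (overflow 27)
  41÷2 = 20 each, +1 to first 1
Round 6: Briarlake=55 Ironridge=47 → close Briarlake (overflow 40)
  55÷1 = 55 each, +1 to first 0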